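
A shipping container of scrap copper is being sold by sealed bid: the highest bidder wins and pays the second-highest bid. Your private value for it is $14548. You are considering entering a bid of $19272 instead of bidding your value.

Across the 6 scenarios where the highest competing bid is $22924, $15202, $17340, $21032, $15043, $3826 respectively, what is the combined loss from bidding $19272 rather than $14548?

$3941

The deviation costs you only when the competing bid falls strictly between $14548 and $19272; elsewhere both bids give the same outcome.
$22924: outcomes coincide → loss $0.
$15202: truthful payoff $0, deviation payoff −$654 → loss $654.
$17340: truthful payoff $0, deviation payoff −$2792 → loss $2792.
$21032: outcomes coincide → loss $0.
$15043: truthful payoff $0, deviation payoff −$495 → loss $495.
$3826: outcomes coincide → loss $0.
Total loss = $654 + $2792 + $495 = $3941.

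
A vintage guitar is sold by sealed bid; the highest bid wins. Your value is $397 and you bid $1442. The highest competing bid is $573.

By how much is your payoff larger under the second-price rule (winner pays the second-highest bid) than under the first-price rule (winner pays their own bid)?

$869

You have the highest bid, so you win under either rule.
Second-price: pay $573 → payoff −$176.
First-price: pay your own bid $1442 → payoff −$1045.
Difference = −$176 − (−$1045) = $869.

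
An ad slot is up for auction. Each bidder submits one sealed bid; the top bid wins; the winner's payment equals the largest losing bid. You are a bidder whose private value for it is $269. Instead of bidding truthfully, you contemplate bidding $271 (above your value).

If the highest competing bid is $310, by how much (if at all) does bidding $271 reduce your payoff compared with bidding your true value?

Bidding your value $269: you lose (since $269 < $310). Payoff $0.
Bidding $271: you lose. Payoff $0.
Difference = $0 − $0 = $0; both bids lead to the same outcome because the competing bid is above both your value and your alternative bid.

$0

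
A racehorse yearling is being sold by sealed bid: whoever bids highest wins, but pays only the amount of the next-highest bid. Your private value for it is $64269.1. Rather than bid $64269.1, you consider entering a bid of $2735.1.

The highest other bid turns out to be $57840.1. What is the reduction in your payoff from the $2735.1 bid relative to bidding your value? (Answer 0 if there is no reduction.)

Bidding your value $64269.1: you win (since $64269.1 > $57840.1) and pay $57840.1. Payoff $6429.
Bidding $2735.1: you lose. Payoff $0.
The competing bid $57840.1 lies between your shaded bid and your value, so underbidding forfeits an item you could have won at a profitable price.
Loss from deviating = $6429 − ($0) = $6429.

$6429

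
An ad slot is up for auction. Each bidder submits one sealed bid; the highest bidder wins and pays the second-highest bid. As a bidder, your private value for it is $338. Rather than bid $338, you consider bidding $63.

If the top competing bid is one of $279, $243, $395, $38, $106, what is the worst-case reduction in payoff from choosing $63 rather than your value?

$279: truthful gives $59, deviation gives $0 → loss $59.
$243: truthful gives $95, deviation gives $0 → loss $95.
$395: same outcome either way → loss $0.
$38: same outcome either way → loss $0.
$106: truthful gives $232, deviation gives $0 → loss $232.
Maximum loss: $232.

$232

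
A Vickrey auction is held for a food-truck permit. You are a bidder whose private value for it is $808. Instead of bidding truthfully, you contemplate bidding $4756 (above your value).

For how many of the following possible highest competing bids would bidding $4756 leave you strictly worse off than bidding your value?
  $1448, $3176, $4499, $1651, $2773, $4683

The deviation hurts exactly when the highest competing bid lies strictly between $808 and $4756 — overbidding then wins at a price above your value.
$1448: inside the interval → strictly worse (loss $640).
$3176: inside the interval → strictly worse (loss $2368).
$4499: inside the interval → strictly worse (loss $3691).
$1651: inside the interval → strictly worse (loss $843).
$2773: inside the interval → strictly worse (loss $1965).
$4683: inside the interval → strictly worse (loss $3875).
Count: 6.

6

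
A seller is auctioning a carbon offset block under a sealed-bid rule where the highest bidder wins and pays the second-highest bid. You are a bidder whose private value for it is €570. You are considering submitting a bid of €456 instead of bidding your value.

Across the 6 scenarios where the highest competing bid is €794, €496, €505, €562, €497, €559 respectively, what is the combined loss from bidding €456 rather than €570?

The deviation costs you only when the competing bid falls strictly between €456 and €570; elsewhere both bids give the same outcome.
€794: outcomes coincide → loss €0.
€496: truthful payoff €74, deviation payoff €0 → loss €74.
€505: truthful payoff €65, deviation payoff €0 → loss €65.
€562: truthful payoff €8, deviation payoff €0 → loss €8.
€497: truthful payoff €73, deviation payoff €0 → loss €73.
€559: truthful payoff €11, deviation payoff €0 → loss €11.
Total loss = €74 + €65 + €8 + €73 + €11 = €231.
Because the price is fixed by the runner-up's bid, deviating from your value can only change a good outcome into a bad one — never the reverse.

€231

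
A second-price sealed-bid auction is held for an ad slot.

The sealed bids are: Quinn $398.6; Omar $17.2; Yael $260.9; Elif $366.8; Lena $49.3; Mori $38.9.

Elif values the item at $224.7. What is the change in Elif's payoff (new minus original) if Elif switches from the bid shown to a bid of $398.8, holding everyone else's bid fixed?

−$173.9

The highest bid among the other bidders is $398.6; Elif's bid doesn't change that.
Original bid $366.8: Elif is not highest (top rival bid is $398.6); payoff $0.
Alternative bid $398.8: Elif is highest, pays the top rival bid $398.6; payoff $224.7 − $398.6 = −$173.9.
Change in payoff = −$173.9 − ($0) = −$173.9.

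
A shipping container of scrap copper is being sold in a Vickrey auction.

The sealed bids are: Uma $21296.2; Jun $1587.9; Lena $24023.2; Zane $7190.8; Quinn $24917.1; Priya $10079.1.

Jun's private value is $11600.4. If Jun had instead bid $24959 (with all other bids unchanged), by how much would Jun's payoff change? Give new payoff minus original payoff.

The highest bid among the other bidders is $24917.1; Jun's bid doesn't change that.
Original bid $1587.9: Jun is not highest (top rival bid is $24917.1); payoff $0.
Alternative bid $24959: Jun is highest, pays the top rival bid $24917.1; payoff $11600.4 − $24917.1 = −$13316.7.
Change in payoff = −$13316.7 − ($0) = −$13316.7.

−$13316.7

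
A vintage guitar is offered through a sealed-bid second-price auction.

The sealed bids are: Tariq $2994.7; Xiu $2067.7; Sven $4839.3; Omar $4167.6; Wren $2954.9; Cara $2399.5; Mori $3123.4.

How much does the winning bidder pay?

Highest bid: Sven at $4839.3, so Sven wins.
Second-highest bid: Omar at $4167.6 — that is the price the winner pays.

$4167.6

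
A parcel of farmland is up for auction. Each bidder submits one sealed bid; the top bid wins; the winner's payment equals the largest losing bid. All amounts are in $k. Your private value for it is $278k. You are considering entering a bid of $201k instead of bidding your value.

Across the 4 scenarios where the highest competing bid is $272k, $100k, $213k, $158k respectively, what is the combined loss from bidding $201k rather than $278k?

The deviation costs you only when the competing bid falls strictly between $201k and $278k; elsewhere both bids give the same outcome.
$272k: truthful payoff $6k, deviation payoff $0k → loss $6k.
$100k: outcomes coincide → loss $0k.
$213k: truthful payoff $65k, deviation payoff $0k → loss $65k.
$158k: outcomes coincide → loss $0k.
Total loss = $6k + $65k = $71k.
Truthful bidding weakly dominates here: raising your bid can only win items priced above your value, and lowering it can only forfeit items priced below.

$71k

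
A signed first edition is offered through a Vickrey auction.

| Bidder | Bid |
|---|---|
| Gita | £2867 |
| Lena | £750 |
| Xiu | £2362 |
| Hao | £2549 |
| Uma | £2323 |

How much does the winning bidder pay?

£2549

Highest bid: Gita at £2867, so Gita wins.
Second-highest bid: Hao at £2549 — that is the price the winner pays.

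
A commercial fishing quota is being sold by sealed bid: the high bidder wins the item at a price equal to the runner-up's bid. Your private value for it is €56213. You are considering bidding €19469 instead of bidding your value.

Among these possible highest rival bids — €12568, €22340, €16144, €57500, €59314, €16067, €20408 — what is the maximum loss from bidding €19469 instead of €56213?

€12568: same outcome either way → loss €0.
€22340: truthful gives €33873, deviation gives €0 → loss €33873.
€16144: same outcome either way → loss €0.
€57500: same outcome either way → loss €0.
€59314: same outcome either way → loss €0.
€16067: same outcome either way → loss €0.
€20408: truthful gives €35805, deviation gives €0 → loss €35805.
Maximum loss: €35805.

€35805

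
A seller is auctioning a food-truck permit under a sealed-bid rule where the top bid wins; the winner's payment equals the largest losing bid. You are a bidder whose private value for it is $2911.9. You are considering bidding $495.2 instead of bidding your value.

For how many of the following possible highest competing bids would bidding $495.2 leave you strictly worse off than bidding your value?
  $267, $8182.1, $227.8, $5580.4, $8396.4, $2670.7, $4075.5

The deviation hurts exactly when the highest competing bid lies strictly between $495.2 and $2911.9 — underbidding then forfeits a profitable win.
$267: below both → same outcome either way.
$8182.1: above both → same outcome either way.
$227.8: below both → same outcome either way.
$5580.4: above both → same outcome either way.
$8396.4: above both → same outcome either way.
$2670.7: inside the interval → strictly worse (loss $241.2).
$4075.5: above both → same outcome either way.
Count: 1.

1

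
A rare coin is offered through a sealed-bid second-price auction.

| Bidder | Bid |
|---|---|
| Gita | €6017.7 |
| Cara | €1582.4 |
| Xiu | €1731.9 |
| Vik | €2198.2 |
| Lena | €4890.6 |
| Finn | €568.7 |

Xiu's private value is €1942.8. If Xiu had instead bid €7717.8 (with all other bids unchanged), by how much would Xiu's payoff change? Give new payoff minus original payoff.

−€4074.9

The highest bid among the other bidders is €6017.7; Xiu's bid doesn't change that.
Original bid €1731.9: Xiu is not highest (top rival bid is €6017.7); payoff €0.
Alternative bid €7717.8: Xiu is highest, pays the top rival bid €6017.7; payoff €1942.8 − €6017.7 = −€4074.9.
Change in payoff = −€4074.9 − (€0) = −€4074.9.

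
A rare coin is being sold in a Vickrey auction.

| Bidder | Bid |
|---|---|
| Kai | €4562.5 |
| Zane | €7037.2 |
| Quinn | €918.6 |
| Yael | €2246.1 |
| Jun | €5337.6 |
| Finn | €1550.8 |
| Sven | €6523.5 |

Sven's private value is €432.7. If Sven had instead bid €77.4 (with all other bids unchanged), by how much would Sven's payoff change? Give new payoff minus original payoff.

The highest bid among the other bidders is €7037.2; Sven's bid doesn't change that.
Original bid €6523.5: Sven is not highest (top rival bid is €7037.2); payoff €0.
Alternative bid €77.4: Sven is not highest (top rival bid is €7037.2); payoff €0.
Change in payoff = €0 − (€0) = €0.

€0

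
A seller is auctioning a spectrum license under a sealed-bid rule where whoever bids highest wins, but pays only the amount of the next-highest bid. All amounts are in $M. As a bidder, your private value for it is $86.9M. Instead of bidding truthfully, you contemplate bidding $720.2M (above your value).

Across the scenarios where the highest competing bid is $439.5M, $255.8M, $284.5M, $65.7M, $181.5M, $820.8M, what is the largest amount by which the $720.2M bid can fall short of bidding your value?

$352.6M

$439.5M: truthful gives $0M, deviation gives −$352.6M → loss $352.6M.
$255.8M: truthful gives $0M, deviation gives −$168.9M → loss $168.9M.
$284.5M: truthful gives $0M, deviation gives −$197.6M → loss $197.6M.
$65.7M: same outcome either way → loss $0M.
$181.5M: truthful gives $0M, deviation gives −$94.6M → loss $94.6M.
$820.8M: same outcome either way → loss $0M.
Maximum loss: $352.6M.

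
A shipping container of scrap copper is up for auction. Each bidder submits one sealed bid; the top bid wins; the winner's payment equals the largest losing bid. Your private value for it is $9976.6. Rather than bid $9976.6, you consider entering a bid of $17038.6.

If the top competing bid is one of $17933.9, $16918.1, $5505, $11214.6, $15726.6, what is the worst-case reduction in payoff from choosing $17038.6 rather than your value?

$17933.9: same outcome either way → loss $0.
$16918.1: truthful gives $0, deviation gives −$6941.5 → loss $6941.5.
$5505: same outcome either way → loss $0.
$11214.6: truthful gives $0, deviation gives −$1238 → loss $1238.
$15726.6: truthful gives $0, deviation gives −$5750 → loss $5750.
Maximum loss: $6941.5.

$6941.5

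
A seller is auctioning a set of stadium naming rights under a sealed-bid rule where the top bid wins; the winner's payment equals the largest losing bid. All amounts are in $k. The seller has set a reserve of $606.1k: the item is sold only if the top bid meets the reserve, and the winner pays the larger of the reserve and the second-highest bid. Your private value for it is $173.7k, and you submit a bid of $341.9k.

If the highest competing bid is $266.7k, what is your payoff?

$0k

Your bid $341.9k is the highest bid but falls below the reserve $606.1k, so the item goes unsold. Payoff $0k.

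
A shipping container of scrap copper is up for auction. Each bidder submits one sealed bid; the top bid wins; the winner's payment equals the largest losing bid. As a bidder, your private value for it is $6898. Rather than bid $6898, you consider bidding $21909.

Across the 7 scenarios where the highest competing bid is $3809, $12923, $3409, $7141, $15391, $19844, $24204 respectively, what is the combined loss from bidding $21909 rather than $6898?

$27707

The deviation costs you only when the competing bid falls strictly between $6898 and $21909; elsewhere both bids give the same outcome.
$3809: outcomes coincide → loss $0.
$12923: truthful payoff $0, deviation payoff −$6025 → loss $6025.
$3409: outcomes coincide → loss $0.
$7141: truthful payoff $0, deviation payoff −$243 → loss $243.
$15391: truthful payoff $0, deviation payoff −$8493 → loss $8493.
$19844: truthful payoff $0, deviation payoff −$12946 → loss $12946.
$24204: outcomes coincide → loss $0.
Total loss = $6025 + $243 + $8493 + $12946 = $27707.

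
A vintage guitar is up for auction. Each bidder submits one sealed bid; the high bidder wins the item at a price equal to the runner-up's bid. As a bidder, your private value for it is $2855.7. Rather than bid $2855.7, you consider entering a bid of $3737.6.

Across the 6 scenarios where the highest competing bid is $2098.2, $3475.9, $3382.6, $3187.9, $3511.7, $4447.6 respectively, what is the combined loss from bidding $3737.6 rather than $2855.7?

The deviation costs you only when the competing bid falls strictly between $2855.7 and $3737.6; elsewhere both bids give the same outcome.
$2098.2: outcomes coincide → loss $0.
$3475.9: truthful payoff $0, deviation payoff −$620.2 → loss $620.2.
$3382.6: truthful payoff $0, deviation payoff −$526.9 → loss $526.9.
$3187.9: truthful payoff $0, deviation payoff −$332.2 → loss $332.2.
$3511.7: truthful payoff $0, deviation payoff −$656 → loss $656.
$4447.6: outcomes coincide → loss $0.
Total loss = $620.2 + $526.9 + $332.2 + $656 = $2135.3.
Because the price is fixed by the runner-up's bid, deviating from your value can only change a good outcome into a bad one — never the reverse.

$2135.3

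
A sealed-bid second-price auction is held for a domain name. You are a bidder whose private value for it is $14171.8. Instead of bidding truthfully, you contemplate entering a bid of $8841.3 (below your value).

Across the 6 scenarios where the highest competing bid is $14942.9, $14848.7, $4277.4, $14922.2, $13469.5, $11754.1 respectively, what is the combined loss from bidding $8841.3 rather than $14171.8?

The deviation costs you only when the competing bid falls strictly between $8841.3 and $14171.8; elsewhere both bids give the same outcome.
$14942.9: outcomes coincide → loss $0.
$14848.7: outcomes coincide → loss $0.
$4277.4: outcomes coincide → loss $0.
$14922.2: outcomes coincide → loss $0.
$13469.5: truthful payoff $702.3, deviation payoff $0 → loss $702.3.
$11754.1: truthful payoff $2417.7, deviation payoff $0 → loss $2417.7.
Total loss = $702.3 + $2417.7 = $3120.
Because the price is fixed by the runner-up's bid, deviating from your value can only change a good outcome into a bad one — never the reverse.

$3120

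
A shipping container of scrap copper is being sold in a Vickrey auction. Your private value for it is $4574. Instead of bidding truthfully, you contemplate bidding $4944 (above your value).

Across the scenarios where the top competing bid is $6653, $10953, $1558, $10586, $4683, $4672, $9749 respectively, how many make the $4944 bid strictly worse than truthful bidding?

2

The deviation hurts exactly when the highest competing bid lies strictly between $4574 and $4944 — overbidding then wins at a price above your value.
$6653: above both → same outcome either way.
$10953: above both → same outcome either way.
$1558: below both → same outcome either way.
$10586: above both → same outcome either way.
$4683: inside the interval → strictly worse (loss $109).
$4672: inside the interval → strictly worse (loss $98).
$9749: above both → same outcome either way.
Count: 2.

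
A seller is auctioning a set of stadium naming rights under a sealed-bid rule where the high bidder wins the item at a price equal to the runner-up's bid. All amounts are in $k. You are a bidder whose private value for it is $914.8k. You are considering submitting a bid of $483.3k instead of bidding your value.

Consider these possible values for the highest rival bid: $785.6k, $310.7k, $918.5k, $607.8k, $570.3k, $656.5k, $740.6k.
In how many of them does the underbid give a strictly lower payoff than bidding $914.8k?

The deviation hurts exactly when the highest competing bid lies strictly between $483.3k and $914.8k — underbidding then forfeits a profitable win.
$785.6k: inside the interval → strictly worse (loss $129.2k).
$310.7k: below both → same outcome either way.
$918.5k: above both → same outcome either way.
$607.8k: inside the interval → strictly worse (loss $307k).
$570.3k: inside the interval → strictly worse (loss $344.5k).
$656.5k: inside the interval → strictly worse (loss $258.3k).
$740.6k: inside the interval → strictly worse (loss $174.2k).
Count: 5.

5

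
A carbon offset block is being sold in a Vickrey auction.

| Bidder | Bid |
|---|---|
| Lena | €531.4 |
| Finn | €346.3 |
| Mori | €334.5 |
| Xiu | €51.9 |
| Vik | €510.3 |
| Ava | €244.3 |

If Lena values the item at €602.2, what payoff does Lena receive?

Highest bid: Lena at €531.4, so Lena wins.
Second-highest bid: Vik at €510.3 — that is the price the winner pays.
Lena's payoff = value − price = €602.2 − €510.3 = €91.9.

€91.9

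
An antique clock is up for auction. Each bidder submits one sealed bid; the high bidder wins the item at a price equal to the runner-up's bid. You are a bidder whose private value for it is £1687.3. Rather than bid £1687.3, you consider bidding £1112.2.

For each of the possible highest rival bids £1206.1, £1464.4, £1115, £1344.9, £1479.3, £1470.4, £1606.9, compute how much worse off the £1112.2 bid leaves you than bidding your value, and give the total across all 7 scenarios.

The deviation costs you only when the competing bid falls strictly between £1112.2 and £1687.3; elsewhere both bids give the same outcome.
£1206.1: truthful payoff £481.2, deviation payoff £0 → loss £481.2.
£1464.4: truthful payoff £222.9, deviation payoff £0 → loss £222.9.
£1115: truthful payoff £572.3, deviation payoff £0 → loss £572.3.
£1344.9: truthful payoff £342.4, deviation payoff £0 → loss £342.4.
£1479.3: truthful payoff £208, deviation payoff £0 → loss £208.
£1470.4: truthful payoff £216.9, deviation payoff £0 → loss £216.9.
£1606.9: truthful payoff £80.4, deviation payoff £0 → loss £80.4.
Total loss = £481.2 + £222.9 + £572.3 + £342.4 + £208 + £216.9 + £80.4 = £2124.1.
Truthful bidding weakly dominates here: raising your bid can only win items priced above your value, and lowering it can only forfeit items priced below.

£2124.1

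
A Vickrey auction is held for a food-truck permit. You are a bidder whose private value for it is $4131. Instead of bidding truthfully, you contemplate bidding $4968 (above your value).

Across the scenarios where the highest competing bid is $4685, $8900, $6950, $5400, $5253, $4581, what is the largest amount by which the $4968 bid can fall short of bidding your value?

$4685: truthful gives $0, deviation gives −$554 → loss $554.
$8900: same outcome either way → loss $0.
$6950: same outcome either way → loss $0.
$5400: same outcome either way → loss $0.
$5253: same outcome either way → loss $0.
$4581: truthful gives $0, deviation gives −$450 → loss $450.
Maximum loss: $554.

$554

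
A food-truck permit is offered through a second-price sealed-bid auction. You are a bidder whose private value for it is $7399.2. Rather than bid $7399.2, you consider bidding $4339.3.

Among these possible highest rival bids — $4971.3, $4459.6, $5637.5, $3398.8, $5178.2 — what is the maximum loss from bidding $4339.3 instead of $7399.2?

$4971.3: truthful gives $2427.9, deviation gives $0 → loss $2427.9.
$4459.6: truthful gives $2939.6, deviation gives $0 → loss $2939.6.
$5637.5: truthful gives $1761.7, deviation gives $0 → loss $1761.7.
$3398.8: same outcome either way → loss $0.
$5178.2: truthful gives $2221, deviation gives $0 → loss $2221.
Maximum loss: $2939.6.

$2939.6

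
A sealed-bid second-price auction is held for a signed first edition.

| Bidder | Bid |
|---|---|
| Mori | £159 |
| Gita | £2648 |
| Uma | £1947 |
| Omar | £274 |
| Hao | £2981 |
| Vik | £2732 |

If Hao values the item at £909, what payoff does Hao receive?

−£1823

Highest bid: Hao at £2981, so Hao wins.
Second-highest bid: Vik at £2732 — that is the price the winner pays.
Hao's payoff = value − price = £909 − £2732 = −£1823.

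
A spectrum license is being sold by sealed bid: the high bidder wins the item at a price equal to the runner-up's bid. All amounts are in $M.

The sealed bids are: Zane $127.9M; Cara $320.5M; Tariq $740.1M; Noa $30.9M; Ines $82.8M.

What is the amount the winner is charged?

Highest bid: Tariq at $740.1M, so Tariq wins.
Second-highest bid: Cara at $320.5M — that is the price the winner pays.

$320.5M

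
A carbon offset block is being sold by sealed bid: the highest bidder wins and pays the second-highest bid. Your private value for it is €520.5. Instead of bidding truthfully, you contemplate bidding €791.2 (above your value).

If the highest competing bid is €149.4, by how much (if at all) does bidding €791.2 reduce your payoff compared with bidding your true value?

Bidding your value €520.5: you win (since €520.5 > €149.4) and pay €149.4. Payoff €371.1.
Bidding €791.2: you win and pay €149.4. Payoff €520.5 − €149.4 = €371.1.
Difference = €371.1 − €371.1 = €0; both bids lead to the same outcome because the competing bid is below both your value and your alternative bid.

€0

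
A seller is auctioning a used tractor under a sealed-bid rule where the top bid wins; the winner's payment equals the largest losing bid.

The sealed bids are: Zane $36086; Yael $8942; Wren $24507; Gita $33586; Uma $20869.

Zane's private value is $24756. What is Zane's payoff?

Highest bid: Zane at $36086, so Zane wins.
Second-highest bid: Gita at $33586 — that is the price the winner pays.
Zane's payoff = value − price = $24756 − $33586 = −$8830.

−$8830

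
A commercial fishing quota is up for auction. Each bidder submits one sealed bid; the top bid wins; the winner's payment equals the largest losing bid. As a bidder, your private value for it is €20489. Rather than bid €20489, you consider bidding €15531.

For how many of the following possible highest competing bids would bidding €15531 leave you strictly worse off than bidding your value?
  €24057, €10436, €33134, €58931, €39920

0

The deviation hurts exactly when the highest competing bid lies strictly between €15531 and €20489 — underbidding then forfeits a profitable win.
€24057: above both → same outcome either way.
€10436: below both → same outcome either way.
€33134: above both → same outcome either way.
€58931: above both → same outcome either way.
€39920: above both → same outcome either way.
Count: 0.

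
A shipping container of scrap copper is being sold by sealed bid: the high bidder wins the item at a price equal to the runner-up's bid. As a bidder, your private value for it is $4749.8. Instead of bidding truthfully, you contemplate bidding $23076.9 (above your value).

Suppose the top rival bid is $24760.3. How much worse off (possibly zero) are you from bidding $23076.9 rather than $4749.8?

Bidding your value $4749.8: you lose (since $4749.8 < $24760.3). Payoff $0.
Bidding $23076.9: you lose. Payoff $0.
Difference = $0 − $0 = $0; both bids lead to the same outcome because the competing bid is above both your value and your alternative bid.

$0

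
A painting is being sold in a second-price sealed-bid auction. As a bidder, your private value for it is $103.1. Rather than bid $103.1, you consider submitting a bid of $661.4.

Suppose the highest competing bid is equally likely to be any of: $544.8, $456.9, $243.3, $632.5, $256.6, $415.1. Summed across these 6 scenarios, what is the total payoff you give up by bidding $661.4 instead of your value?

The deviation costs you only when the competing bid falls strictly between $103.1 and $661.4; elsewhere both bids give the same outcome.
$544.8: truthful payoff $0, deviation payoff −$441.7 → loss $441.7.
$456.9: truthful payoff $0, deviation payoff −$353.8 → loss $353.8.
$243.3: truthful payoff $0, deviation payoff −$140.2 → loss $140.2.
$632.5: truthful payoff $0, deviation payoff −$529.4 → loss $529.4.
$256.6: truthful payoff $0, deviation payoff −$153.5 → loss $153.5.
$415.1: truthful payoff $0, deviation payoff −$312 → loss $312.
Total loss = $441.7 + $353.8 + $140.2 + $529.4 + $153.5 + $312 = $1930.6.
Because the price is fixed by the runner-up's bid, deviating from your value can only change a good outcome into a bad one — never the reverse.

$1930.6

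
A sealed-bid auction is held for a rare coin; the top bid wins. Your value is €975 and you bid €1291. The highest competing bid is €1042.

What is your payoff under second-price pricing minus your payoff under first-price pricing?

€249

You have the highest bid, so you win under either rule.
Second-price: pay €1042 → payoff −€67.
First-price: pay your own bid €1291 → payoff −€316.
Difference = −€67 − (−€316) = €249.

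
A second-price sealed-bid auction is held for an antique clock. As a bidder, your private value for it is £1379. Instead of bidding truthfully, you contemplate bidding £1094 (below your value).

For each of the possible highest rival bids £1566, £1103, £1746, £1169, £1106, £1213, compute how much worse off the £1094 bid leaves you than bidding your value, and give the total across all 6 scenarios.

£925

The deviation costs you only when the competing bid falls strictly between £1094 and £1379; elsewhere both bids give the same outcome.
£1566: outcomes coincide → loss £0.
£1103: truthful payoff £276, deviation payoff £0 → loss £276.
£1746: outcomes coincide → loss £0.
£1169: truthful payoff £210, deviation payoff £0 → loss £210.
£1106: truthful payoff £273, deviation payoff £0 → loss £273.
£1213: truthful payoff £166, deviation payoff £0 → loss £166.
Total loss = £276 + £210 + £273 + £166 = £925.
Truthful bidding weakly dominates here: raising your bid can only win items priced above your value, and lowering it can only forfeit items priced below.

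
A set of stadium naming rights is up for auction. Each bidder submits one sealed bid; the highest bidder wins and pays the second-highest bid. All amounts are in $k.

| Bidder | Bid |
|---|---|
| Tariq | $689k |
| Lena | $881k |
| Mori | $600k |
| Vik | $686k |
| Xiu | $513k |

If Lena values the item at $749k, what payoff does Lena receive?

$60k

Highest bid: Lena at $881k, so Lena wins.
Second-highest bid: Tariq at $689k — that is the price the winner pays.
Lena's payoff = value − price = $749k − $689k = $60k.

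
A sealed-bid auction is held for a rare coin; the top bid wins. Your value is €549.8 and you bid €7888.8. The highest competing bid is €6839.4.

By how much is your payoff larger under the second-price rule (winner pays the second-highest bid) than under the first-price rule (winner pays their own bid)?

€1049.4

You have the highest bid, so you win under either rule.
Second-price: pay €6839.4 → payoff −€6289.6.
First-price: pay your own bid €7888.8 → payoff −€7339.
Difference = −€6289.6 − (−€7339) = €1049.4.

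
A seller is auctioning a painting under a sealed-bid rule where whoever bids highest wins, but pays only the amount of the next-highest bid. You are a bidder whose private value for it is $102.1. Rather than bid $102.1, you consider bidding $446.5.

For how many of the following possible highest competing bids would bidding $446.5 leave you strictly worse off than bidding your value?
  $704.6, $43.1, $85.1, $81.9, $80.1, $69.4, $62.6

The deviation hurts exactly when the highest competing bid lies strictly between $102.1 and $446.5 — overbidding then wins at a price above your value.
$704.6: above both → same outcome either way.
$43.1: below both → same outcome either way.
$85.1: below both → same outcome either way.
$81.9: below both → same outcome either way.
$80.1: below both → same outcome either way.
$69.4: below both → same outcome either way.
$62.6: below both → same outcome either way.
Count: 0.

0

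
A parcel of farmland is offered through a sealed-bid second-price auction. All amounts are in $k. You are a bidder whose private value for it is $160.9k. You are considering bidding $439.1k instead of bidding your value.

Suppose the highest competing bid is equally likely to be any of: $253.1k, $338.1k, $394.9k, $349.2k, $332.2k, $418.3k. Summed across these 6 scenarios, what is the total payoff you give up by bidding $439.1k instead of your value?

$1120.4k

The deviation costs you only when the competing bid falls strictly between $160.9k and $439.1k; elsewhere both bids give the same outcome.
$253.1k: truthful payoff $0k, deviation payoff −$92.2k → loss $92.2k.
$338.1k: truthful payoff $0k, deviation payoff −$177.2k → loss $177.2k.
$394.9k: truthful payoff $0k, deviation payoff −$234k → loss $234k.
$349.2k: truthful payoff $0k, deviation payoff −$188.3k → loss $188.3k.
$332.2k: truthful payoff $0k, deviation payoff −$171.3k → loss $171.3k.
$418.3k: truthful payoff $0k, deviation payoff −$257.4k → loss $257.4k.
Total loss = $92.2k + $177.2k + $234k + $188.3k + $171.3k + $257.4k = $1120.4k.
Because the price is fixed by the runner-up's bid, deviating from your value can only change a good outcome into a bad one — never the reverse.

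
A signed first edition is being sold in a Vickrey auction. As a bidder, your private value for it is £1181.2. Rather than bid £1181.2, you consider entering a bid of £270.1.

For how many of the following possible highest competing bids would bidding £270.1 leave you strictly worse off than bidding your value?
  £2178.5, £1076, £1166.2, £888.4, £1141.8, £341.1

5

The deviation hurts exactly when the highest competing bid lies strictly between £270.1 and £1181.2 — underbidding then forfeits a profitable win.
£2178.5: above both → same outcome either way.
£1076: inside the interval → strictly worse (loss £105.2).
£1166.2: inside the interval → strictly worse (loss £15).
£888.4: inside the interval → strictly worse (loss £292.8).
£1141.8: inside the interval → strictly worse (loss £39.4).
£341.1: inside the interval → strictly worse (loss £840.1).
Count: 5.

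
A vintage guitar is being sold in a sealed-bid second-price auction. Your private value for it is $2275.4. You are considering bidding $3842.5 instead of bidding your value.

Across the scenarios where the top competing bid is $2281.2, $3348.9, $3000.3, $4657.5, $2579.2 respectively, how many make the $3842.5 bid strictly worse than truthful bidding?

4

The deviation hurts exactly when the highest competing bid lies strictly between $2275.4 and $3842.5 — overbidding then wins at a price above your value.
$2281.2: inside the interval → strictly worse (loss $5.8).
$3348.9: inside the interval → strictly worse (loss $1073.5).
$3000.3: inside the interval → strictly worse (loss $724.9).
$4657.5: above both → same outcome either way.
$2579.2: inside the interval → strictly worse (loss $303.8).
Count: 4.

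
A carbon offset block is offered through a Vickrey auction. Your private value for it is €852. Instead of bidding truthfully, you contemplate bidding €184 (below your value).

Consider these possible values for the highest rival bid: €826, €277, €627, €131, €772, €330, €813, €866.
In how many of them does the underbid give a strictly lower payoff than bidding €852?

6

The deviation hurts exactly when the highest competing bid lies strictly between €184 and €852 — underbidding then forfeits a profitable win.
€826: inside the interval → strictly worse (loss €26).
€277: inside the interval → strictly worse (loss €575).
€627: inside the interval → strictly worse (loss €225).
€131: below both → same outcome either way.
€772: inside the interval → strictly worse (loss €80).
€330: inside the interval → strictly worse (loss €522).
€813: inside the interval → strictly worse (loss €39).
€866: above both → same outcome either way.
Count: 6.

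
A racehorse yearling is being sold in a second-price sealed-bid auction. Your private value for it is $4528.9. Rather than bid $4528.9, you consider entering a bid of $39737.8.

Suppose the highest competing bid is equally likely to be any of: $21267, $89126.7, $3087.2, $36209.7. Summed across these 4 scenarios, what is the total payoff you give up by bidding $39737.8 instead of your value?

The deviation costs you only when the competing bid falls strictly between $4528.9 and $39737.8; elsewhere both bids give the same outcome.
$21267: truthful payoff $0, deviation payoff −$16738.1 → loss $16738.1.
$89126.7: outcomes coincide → loss $0.
$3087.2: outcomes coincide → loss $0.
$36209.7: truthful payoff $0, deviation payoff −$31680.8 → loss $31680.8.
Total loss = $16738.1 + $31680.8 = $48418.9.
Truthful bidding weakly dominates here: raising your bid can only win items priced above your value, and lowering it can only forfeit items priced below.

$48418.9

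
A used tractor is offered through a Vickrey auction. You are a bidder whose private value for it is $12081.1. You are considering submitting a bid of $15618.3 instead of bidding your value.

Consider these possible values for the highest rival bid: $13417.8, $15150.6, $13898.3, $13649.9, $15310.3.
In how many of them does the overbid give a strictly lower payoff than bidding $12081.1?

The deviation hurts exactly when the highest competing bid lies strictly between $12081.1 and $15618.3 — overbidding then wins at a price above your value.
$13417.8: inside the interval → strictly worse (loss $1336.7).
$15150.6: inside the interval → strictly worse (loss $3069.5).
$13898.3: inside the interval → strictly worse (loss $1817.2).
$13649.9: inside the interval → strictly worse (loss $1568.8).
$15310.3: inside the interval → strictly worse (loss $3229.2).
Count: 5.

5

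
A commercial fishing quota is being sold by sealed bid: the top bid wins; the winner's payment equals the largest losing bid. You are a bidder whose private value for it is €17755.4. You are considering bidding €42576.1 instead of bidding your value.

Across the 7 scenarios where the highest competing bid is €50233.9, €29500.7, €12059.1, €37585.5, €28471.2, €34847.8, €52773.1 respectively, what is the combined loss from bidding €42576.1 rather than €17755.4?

€59383.6

The deviation costs you only when the competing bid falls strictly between €17755.4 and €42576.1; elsewhere both bids give the same outcome.
€50233.9: outcomes coincide → loss €0.
€29500.7: truthful payoff €0, deviation payoff −€11745.3 → loss €11745.3.
€12059.1: outcomes coincide → loss €0.
€37585.5: truthful payoff €0, deviation payoff −€19830.1 → loss €19830.1.
€28471.2: truthful payoff €0, deviation payoff −€10715.8 → loss €10715.8.
€34847.8: truthful payoff €0, deviation payoff −€17092.4 → loss €17092.4.
€52773.1: outcomes coincide → loss €0.
Total loss = €11745.3 + €19830.1 + €10715.8 + €17092.4 = €59383.6.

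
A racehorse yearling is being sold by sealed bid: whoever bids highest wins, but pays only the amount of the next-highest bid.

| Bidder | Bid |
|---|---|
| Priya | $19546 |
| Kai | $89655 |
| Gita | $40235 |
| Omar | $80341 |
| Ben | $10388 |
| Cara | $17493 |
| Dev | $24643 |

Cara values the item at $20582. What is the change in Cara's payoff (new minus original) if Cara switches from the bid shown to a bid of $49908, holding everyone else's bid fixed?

$0

The highest bid among the other bidders is $89655; Cara's bid doesn't change that.
Original bid $17493: Cara is not highest (top rival bid is $89655); payoff $0.
Alternative bid $49908: Cara is not highest (top rival bid is $89655); payoff $0.
Change in payoff = $0 − ($0) = $0.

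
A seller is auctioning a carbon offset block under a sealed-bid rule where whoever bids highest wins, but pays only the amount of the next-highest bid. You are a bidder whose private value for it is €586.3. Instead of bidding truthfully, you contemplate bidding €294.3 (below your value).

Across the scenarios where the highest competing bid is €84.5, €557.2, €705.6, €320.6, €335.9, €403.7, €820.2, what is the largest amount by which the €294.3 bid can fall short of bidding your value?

€84.5: same outcome either way → loss €0.
€557.2: truthful gives €29.1, deviation gives €0 → loss €29.1.
€705.6: same outcome either way → loss €0.
€320.6: truthful gives €265.7, deviation gives €0 → loss €265.7.
€335.9: truthful gives €250.4, deviation gives €0 → loss €250.4.
€403.7: truthful gives €182.6, deviation gives €0 → loss €182.6.
€820.2: same outcome either way → loss €0.
Maximum loss: €265.7.

€265.7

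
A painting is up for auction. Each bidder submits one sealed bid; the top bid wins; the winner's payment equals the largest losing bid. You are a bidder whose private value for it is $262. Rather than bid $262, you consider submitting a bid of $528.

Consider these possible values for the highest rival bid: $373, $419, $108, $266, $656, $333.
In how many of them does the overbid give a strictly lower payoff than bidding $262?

The deviation hurts exactly when the highest competing bid lies strictly between $262 and $528 — overbidding then wins at a price above your value.
$373: inside the interval → strictly worse (loss $111).
$419: inside the interval → strictly worse (loss $157).
$108: below both → same outcome either way.
$266: inside the interval → strictly worse (loss $4).
$656: above both → same outcome either way.
$333: inside the interval → strictly worse (loss $71).
Count: 4.

4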